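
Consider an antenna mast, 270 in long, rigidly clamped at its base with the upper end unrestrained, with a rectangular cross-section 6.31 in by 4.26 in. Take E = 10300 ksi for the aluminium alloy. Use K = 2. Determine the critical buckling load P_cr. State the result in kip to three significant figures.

P_cr ≈ 14.2 kip

Buckling occurs about the weak axis: I_min = h·b³/12 with b = 4.26 in (the shorter side).
I_min = 6.31×4.26³/12 = 40.65 in⁴
Effective length L_e = K·L = 2 × 270 = 540.0 in
P_cr = π²EI / L_e² = π² × 10300×10³ × 40.65 / 540.0² = 1.417×10^4 lb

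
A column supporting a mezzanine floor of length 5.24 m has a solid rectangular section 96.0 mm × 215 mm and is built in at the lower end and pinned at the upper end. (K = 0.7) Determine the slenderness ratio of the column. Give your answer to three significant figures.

For a rectangle r_min = b/√12 = 96.0/√12 = 27.71 mm
L_e = K·L = 0.7 × 5.24 m = 3.668 m = 3668.0 mm
λ = L_e / r_min = 3668.0 / 27.71 = 132

λ ≈ 132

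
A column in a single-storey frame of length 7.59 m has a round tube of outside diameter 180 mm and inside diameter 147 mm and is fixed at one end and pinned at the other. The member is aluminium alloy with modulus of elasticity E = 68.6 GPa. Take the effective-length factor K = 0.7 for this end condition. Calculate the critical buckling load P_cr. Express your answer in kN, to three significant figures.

d_o = 180 mm, d_i = 147 mm
I = π(d_o⁴ − d_i⁴)/64 = π(180⁴ − 147.0⁴)/64 = 2.861×10^7 mm⁴
I = 2.861×10^7 mm⁴ = 2.861×10^-5 m⁴
Effective length L_e = K·L = 0.7 × 7.59 = 5.313 m
P_cr = π²EI / L_e² = π² × 68.6×10⁹ × 2.861×10^-5 / 5.313² = 6.862×10^5 N

P_cr ≈ 686 kN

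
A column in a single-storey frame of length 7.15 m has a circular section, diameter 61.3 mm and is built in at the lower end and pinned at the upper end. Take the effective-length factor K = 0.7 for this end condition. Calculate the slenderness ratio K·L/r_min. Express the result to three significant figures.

I = πd⁴/64 = π×61.3⁴/64 = 6.931×10^5 mm⁴
A = 2.951×10^3 mm²;  r_min = √(I/A) = √(6.931×10^5/2.951×10^3) = 15.32 mm
L_e = K·L = 0.7 × 7.15 m = 5.005 m = 5005.0 mm
λ = L_e / r_min = 5005.0 / 15.32 = 327

λ ≈ 327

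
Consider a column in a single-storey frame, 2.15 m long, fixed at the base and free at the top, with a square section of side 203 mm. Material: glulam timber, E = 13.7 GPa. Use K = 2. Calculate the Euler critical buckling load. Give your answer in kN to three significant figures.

I = a⁴/12 = 203⁴/12 = 1.415×10^8 mm⁴
I = 1.415×10^8 mm⁴ = 1.415×10^-4 m⁴
Effective length L_e = K·L = 2 × 2.15 = 4.300 m
P_cr = π²EI / L_e² = π² × 13.7×10⁹ × 1.415×10^-4 / 4.300² = 1.035×10^6 N

P_cr ≈ 1030 kN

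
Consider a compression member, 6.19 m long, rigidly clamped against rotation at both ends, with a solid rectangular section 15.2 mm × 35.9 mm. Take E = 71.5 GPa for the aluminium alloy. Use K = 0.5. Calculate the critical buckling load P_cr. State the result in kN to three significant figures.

P_cr ≈ 0.774 kN

Buckling occurs about the weak axis: I_min = h·b³/12 with b = 15.2 mm (the shorter side).
I_min = 35.9×15.2³/12 = 1.051×10^4 mm⁴
I = 1.051×10^4 mm⁴ = 1.051×10^-8 m⁴
Effective length L_e = K·L = 0.5 × 6.19 = 3.095 m
P_cr = π²EI / L_e² = π² × 71.5×10⁹ × 1.051×10^-8 / 3.095² = 774.0 N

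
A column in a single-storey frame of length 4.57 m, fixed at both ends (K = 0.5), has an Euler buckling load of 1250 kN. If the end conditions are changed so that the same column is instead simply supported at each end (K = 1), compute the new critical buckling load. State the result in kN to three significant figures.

P_cr ∝ 1/K², so P_cr,new = P_cr,old × (K_old/K_new)² = 1250 × (0.5/1)²
= 1250 × 0.2500 = 312 kN

P_cr ≈ 312 kN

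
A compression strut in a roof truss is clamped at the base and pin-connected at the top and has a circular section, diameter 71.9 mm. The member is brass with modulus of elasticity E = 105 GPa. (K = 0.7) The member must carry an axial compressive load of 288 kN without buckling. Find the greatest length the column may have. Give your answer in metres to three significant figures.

I = πd⁴/64 = π×71.9⁴/64 = 1.312×10^6 mm⁴
I = 1.312×10^-6 m⁴
At the buckling limit P_cr = P = 2.880×10^5 N
From P_cr = π²EI/(K·L)²:  L = (1/K)·√(π²EI/P_cr) = (1/0.7)·√(π²×1.05×10^11×1.312×10^-6/2.880×10^5)
L = 3.10 m

L_max ≈ 3.10 m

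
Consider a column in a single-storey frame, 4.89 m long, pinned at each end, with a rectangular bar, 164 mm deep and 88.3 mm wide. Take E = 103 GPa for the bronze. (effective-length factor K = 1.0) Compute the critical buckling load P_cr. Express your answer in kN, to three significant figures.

P_cr ≈ 400 kN

Buckling occurs about the weak axis: I_min = h·b³/12 with b = 88.3 mm (the shorter side).
I_min = 164×88.3³/12 = 9.409×10^6 mm⁴
I = 9.409×10^6 mm⁴ = 9.409×10^-6 m⁴
Effective length L_e = K·L = 1 × 4.89 = 4.890 m
P_cr = π²EI / L_e² = π² × 103×10⁹ × 9.409×10^-6 / 4.890² = 4.000×10^5 N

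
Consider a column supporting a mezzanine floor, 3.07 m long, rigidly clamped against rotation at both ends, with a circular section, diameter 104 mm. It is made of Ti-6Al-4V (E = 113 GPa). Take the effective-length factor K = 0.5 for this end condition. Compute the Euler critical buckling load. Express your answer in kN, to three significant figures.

P_cr ≈ 2720 kN

I = πd⁴/64 = π×104⁴/64 = 5.743×10^6 mm⁴
I = 5.743×10^6 mm⁴ = 5.743×10^-6 m⁴
Effective length L_e = K·L = 0.5 × 3.07 = 1.535 m
P_cr = π²EI / L_e² = π² × 113×10⁹ × 5.743×10^-6 / 1.535² = 2.718×10^6 N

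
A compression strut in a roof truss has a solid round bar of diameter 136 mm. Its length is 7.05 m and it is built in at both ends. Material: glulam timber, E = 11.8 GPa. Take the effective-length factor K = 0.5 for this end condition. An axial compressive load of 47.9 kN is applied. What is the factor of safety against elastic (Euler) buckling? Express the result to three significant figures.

I = πd⁴/64 = π×136⁴/64 = 1.679×10^7 mm⁴
I = 1.679×10^7 mm⁴ = 1.679×10^-5 m⁴
Effective length L_e = K·L = 0.5 × 7.05 = 3.525 m
P_cr = π²EI / L_e² = π² × 11.8×10⁹ × 1.679×10^-5 / 3.525² = 1.574×10^5 N
Factor of safety n = P_cr / P = 157.39 / 47.9 = 3.29

n ≈ 3.29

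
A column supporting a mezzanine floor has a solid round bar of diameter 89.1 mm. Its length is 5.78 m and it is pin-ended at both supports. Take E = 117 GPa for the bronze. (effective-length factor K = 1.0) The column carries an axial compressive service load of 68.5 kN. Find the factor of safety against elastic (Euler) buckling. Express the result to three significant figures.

I = πd⁴/64 = π×89.1⁴/64 = 3.094×10^6 mm⁴
I = 3.094×10^6 mm⁴ = 3.094×10^-6 m⁴
Effective length L_e = K·L = 1 × 5.78 = 5.780 m
P_cr = π²EI / L_e² = π² × 117×10⁹ × 3.094×10^-6 / 5.780² = 1.069×10^5 N
Factor of safety n = P_cr / P = 106.93 / 68.5 = 1.56

n ≈ 1.56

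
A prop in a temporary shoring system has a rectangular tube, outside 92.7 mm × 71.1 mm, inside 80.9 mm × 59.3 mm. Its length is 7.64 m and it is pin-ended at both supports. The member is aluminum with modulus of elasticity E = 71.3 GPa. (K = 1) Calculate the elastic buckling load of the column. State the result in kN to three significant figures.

P_cr ≈ 16.5 kN

Weak-axis I_min = (h_o·b_o³ − h_i·b_i³)/12 with b_o = 71.1, b_i = 59.30 mm (shorter outer/inner sides).
I_min = (92.7×71.1³ − 80.90×59.30³)/12 = 1.371×10^6 mm⁴
I = 1.371×10^6 mm⁴ = 1.371×10^-6 m⁴
Effective length L_e = K·L = 1 × 7.64 = 7.640 m
P_cr = π²EI / L_e² = π² × 71.3×10⁹ × 1.371×10^-6 / 7.640² = 1.653×10^4 N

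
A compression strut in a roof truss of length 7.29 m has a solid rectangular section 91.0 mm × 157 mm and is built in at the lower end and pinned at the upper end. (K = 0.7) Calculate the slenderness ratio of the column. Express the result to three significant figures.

λ ≈ 194

For a rectangle r_min = b/√12 = 91.0/√12 = 26.27 mm
L_e = K·L = 0.7 × 7.29 m = 5.103 m = 5103.0 mm
λ = L_e / r_min = 5103.0 / 26.27 = 194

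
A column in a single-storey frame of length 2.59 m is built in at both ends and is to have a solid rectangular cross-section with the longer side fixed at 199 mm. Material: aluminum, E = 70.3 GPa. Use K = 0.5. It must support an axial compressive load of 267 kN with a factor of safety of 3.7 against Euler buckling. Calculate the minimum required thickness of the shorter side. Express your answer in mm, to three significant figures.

Required P_cr = n·P = 3.7 × 267 = 987.9 kN
L_e = K·L = 0.5 × 2.59 = 1.295 m
Required I = P_cr·L_e²/(π²E) = 9.879×10^5 × 1.295² / (π² × 7.03×10^10) = 2.388×10^-6 m⁴
I_req = 2.388×10^6 mm⁴
Rectangle, weak axis: I_min = h·b³/12 with h = 199 mm fixed  ⇒  b = (12I/h)^(1/3) = 52.4 mm

b ≈ 52.4 mm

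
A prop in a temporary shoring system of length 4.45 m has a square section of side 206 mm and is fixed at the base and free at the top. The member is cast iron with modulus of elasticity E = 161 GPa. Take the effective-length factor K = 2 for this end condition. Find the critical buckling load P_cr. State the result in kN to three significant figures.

I = a⁴/12 = 206⁴/12 = 1.501×10^8 mm⁴
I = 1.501×10^8 mm⁴ = 1.501×10^-4 m⁴
Effective length L_e = K·L = 2 × 4.45 = 8.900 m
P_cr = π²EI / L_e² = π² × 161×10⁹ × 1.501×10^-4 / 8.900² = 3.010×10^6 N

P_cr ≈ 3010 kN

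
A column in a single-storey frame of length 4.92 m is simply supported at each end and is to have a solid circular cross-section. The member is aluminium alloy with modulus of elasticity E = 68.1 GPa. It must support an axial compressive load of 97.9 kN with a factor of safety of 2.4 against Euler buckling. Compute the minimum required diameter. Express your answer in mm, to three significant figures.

d ≈ 115 mm

Required P_cr = n·P = 2.4 × 97.9 = 235.0 kN
L_e = K·L = 1 × 4.92 = 4.920 m
Required I = P_cr·L_e²/(π²E) = 2.350×10^5 × 4.920² / (π² × 6.81×10^10) = 8.462×10^-6 m⁴
I_req = 8.462×10^6 mm⁴
Solid circle: I = πd⁴/64  ⇒  d = (64I/π)^(1/4) = (64×8.462×10^6/π)^(1/4) = 115 mm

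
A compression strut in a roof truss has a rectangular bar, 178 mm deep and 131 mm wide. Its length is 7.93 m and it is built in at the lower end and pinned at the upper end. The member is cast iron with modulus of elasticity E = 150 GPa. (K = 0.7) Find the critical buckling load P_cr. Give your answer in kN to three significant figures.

Buckling occurs about the weak axis: I_min = h·b³/12 with b = 131 mm (the shorter side).
I_min = 178×131³/12 = 3.335×10^7 mm⁴
I = 3.335×10^7 mm⁴ = 3.335×10^-5 m⁴
Effective length L_e = K·L = 0.7 × 7.93 = 5.551 m
P_cr = π²EI / L_e² = π² × 150×10⁹ × 3.335×10^-5 / 5.551² = 1.602×10^6 N

P_cr ≈ 1600 kN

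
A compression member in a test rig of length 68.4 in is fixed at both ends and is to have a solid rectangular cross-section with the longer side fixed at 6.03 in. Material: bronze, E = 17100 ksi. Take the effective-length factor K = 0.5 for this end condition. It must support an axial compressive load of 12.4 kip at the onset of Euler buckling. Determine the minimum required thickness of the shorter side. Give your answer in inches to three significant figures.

L_e = K·L = 0.5 × 68.4 = 34.20 in
Required I = P_cr·L_e²/(π²E) = 1.240×10^4 × 34.20² / (π² × 1.71×10^7) = 8.594×10^-2 in⁴
Rectangle, weak axis: I_min = h·b³/12 with h = 6.03 in fixed  ⇒  b = (12I/h)^(1/3) = 0.555 in

b ≈ 0.555 in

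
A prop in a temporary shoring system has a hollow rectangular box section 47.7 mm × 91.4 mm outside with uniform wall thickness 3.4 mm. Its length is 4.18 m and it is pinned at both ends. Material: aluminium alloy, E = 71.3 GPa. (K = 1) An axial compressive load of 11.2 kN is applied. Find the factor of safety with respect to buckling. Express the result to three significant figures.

n ≈ 1.24

Inner dimensions: h_i = 91.4 − 2×3.4 = 84.60 mm, b_i = 47.7 − 2×3.4 = 40.90 mm
Weak-axis I_min = (h_o·b_o³ − h_i·b_i³)/12 with b_o = 47.7, b_i = 40.90 mm (shorter outer/inner sides).
I_min = (91.4×47.7³ − 84.60×40.90³)/12 = 3.443×10^5 mm⁴
I = 3.443×10^5 mm⁴ = 3.443×10^-7 m⁴
Effective length L_e = K·L = 1 × 4.18 = 4.180 m
P_cr = π²EI / L_e² = π² × 71.3×10⁹ × 3.443×10^-7 / 4.180² = 1.387×10^4 N
Factor of safety n = P_cr / P = 13.867 / 11.2 = 1.24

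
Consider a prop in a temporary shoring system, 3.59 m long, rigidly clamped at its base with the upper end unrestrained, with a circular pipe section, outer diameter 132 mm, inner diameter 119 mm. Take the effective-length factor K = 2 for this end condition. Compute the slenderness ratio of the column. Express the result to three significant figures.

d_o = 132 mm, d_i = 119 mm
I = π(d_o⁴ − d_i⁴)/64 = π(132⁴ − 119.0⁴)/64 = 5.059×10^6 mm⁴
A = 2.563×10^3 mm²;  r_min = √(I/A) = √(5.059×10^6/2.563×10^3) = 44.43 mm
L_e = K·L = 2 × 3.59 m = 7.180 m = 7180.0 mm
λ = L_e / r_min = 7180.0 / 44.43 = 162

λ ≈ 162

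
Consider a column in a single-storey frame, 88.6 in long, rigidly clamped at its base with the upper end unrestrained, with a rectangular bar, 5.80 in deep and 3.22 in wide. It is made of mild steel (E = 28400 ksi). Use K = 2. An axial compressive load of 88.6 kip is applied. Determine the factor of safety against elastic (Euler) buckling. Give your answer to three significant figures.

n ≈ 1.63

Buckling occurs about the weak axis: I_min = h·b³/12 with b = 3.22 in (the shorter side).
I_min = 5.80×3.22³/12 = 16.14 in⁴
Effective length L_e = K·L = 2 × 88.6 = 177.2 in
P_cr = π²EI / L_e² = π² × 28400×10³ × 16.14 / 177.2² = 1.440×10^5 lb
Factor of safety n = P_cr / P = 144.05 / 88.6 = 1.63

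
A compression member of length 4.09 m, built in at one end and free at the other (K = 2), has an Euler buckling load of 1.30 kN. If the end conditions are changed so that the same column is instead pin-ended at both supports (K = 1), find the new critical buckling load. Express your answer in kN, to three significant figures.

P_cr ∝ 1/K², so P_cr,new = P_cr,old × (K_old/K_new)² = 1.30 × (2/1)²
= 1.30 × 4.000 = 5.20 kN

P_cr ≈ 5.20 kN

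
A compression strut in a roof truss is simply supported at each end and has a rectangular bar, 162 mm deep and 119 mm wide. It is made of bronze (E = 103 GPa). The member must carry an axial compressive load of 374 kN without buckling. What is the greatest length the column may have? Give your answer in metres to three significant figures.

L_max ≈ 7.86 m

Buckling occurs about the weak axis: I_min = h·b³/12 with b = 119 mm (the shorter side).
I_min = 162×119³/12 = 2.275×10^7 mm⁴
I = 2.275×10^-5 m⁴
At the buckling limit P_cr = P = 3.740×10^5 N
From P_cr = π²EI/(K·L)²:  L = (1/K)·√(π²EI/P_cr) = (1/1)·√(π²×1.03×10^11×2.275×10^-5/3.740×10^5)
L = 7.86 m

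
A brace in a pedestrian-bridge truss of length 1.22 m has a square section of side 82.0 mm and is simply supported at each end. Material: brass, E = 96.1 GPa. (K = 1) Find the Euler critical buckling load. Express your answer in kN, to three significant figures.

P_cr ≈ 2400 kN

I = a⁴/12 = 82.0⁴/12 = 3.768×10^6 mm⁴
I = 3.768×10^6 mm⁴ = 3.768×10^-6 m⁴
Effective length L_e = K·L = 1 × 1.22 = 1.220 m
P_cr = π²EI / L_e² = π² × 96.1×10⁹ × 3.768×10^-6 / 1.220² = 2.401×10^6 N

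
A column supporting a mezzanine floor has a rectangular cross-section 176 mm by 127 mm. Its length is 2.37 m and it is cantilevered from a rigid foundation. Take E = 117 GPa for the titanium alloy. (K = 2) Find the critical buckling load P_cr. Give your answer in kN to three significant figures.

P_cr ≈ 1540 kN

Buckling occurs about the weak axis: I_min = h·b³/12 with b = 127 mm (the shorter side).
I_min = 176×127³/12 = 3.004×10^7 mm⁴
I = 3.004×10^7 mm⁴ = 3.004×10^-5 m⁴
Effective length L_e = K·L = 2 × 2.37 = 4.740 m
P_cr = π²EI / L_e² = π² × 117×10⁹ × 3.004×10^-5 / 4.740² = 1.544×10^6 N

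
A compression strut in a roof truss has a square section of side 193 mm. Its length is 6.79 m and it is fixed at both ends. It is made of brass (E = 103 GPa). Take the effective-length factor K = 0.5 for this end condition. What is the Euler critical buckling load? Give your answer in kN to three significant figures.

P_cr ≈ 10200 kN

I = a⁴/12 = 193⁴/12 = 1.156×10^8 mm⁴
I = 1.156×10^8 mm⁴ = 1.156×10^-4 m⁴
Effective length L_e = K·L = 0.5 × 6.79 = 3.395 m
P_cr = π²EI / L_e² = π² × 103×10⁹ × 1.156×10^-4 / 3.395² = 1.020×10^7 N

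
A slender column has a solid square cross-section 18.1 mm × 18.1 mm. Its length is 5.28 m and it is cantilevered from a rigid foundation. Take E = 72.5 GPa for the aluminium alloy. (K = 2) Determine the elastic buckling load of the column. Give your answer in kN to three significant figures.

I = a⁴/12 = 18.1⁴/12 = 8.944×10^3 mm⁴
I = 8.944×10^3 mm⁴ = 8.944×10^-9 m⁴
Effective length L_e = K·L = 2 × 5.28 = 10.56 m
P_cr = π²EI / L_e² = π² × 72.5×10⁹ × 8.944×10^-9 / 10.56² = 57.39 N

P_cr ≈ 0.0574 kN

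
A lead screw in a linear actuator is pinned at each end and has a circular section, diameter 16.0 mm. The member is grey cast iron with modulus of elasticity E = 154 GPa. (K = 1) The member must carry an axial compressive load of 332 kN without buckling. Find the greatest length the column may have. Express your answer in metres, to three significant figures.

L_max ≈ 0.121 m

I = πd⁴/64 = π×16.0⁴/64 = 3.217×10^3 mm⁴
I = 3.217×10^-9 m⁴
At the buckling limit P_cr = P = 3.320×10^5 N
From P_cr = π²EI/(K·L)²:  L = (1/K)·√(π²EI/P_cr) = (1/1)·√(π²×1.54×10^11×3.217×10^-9/3.320×10^5)
L = 0.121 m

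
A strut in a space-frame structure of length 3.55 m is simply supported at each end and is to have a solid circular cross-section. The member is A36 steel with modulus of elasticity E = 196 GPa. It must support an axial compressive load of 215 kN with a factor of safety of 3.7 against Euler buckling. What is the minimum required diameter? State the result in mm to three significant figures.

d ≈ 101 mm

Required P_cr = n·P = 3.7 × 215 = 795.5 kN
L_e = K·L = 1 × 3.55 = 3.550 m
Required I = P_cr·L_e²/(π²E) = 7.955×10^5 × 3.550² / (π² × 1.96×10^11) = 5.183×10^-6 m⁴
I_req = 5.183×10^6 mm⁴
Solid circle: I = πd⁴/64  ⇒  d = (64I/π)^(1/4) = (64×5.183×10^6/π)^(1/4) = 101 mm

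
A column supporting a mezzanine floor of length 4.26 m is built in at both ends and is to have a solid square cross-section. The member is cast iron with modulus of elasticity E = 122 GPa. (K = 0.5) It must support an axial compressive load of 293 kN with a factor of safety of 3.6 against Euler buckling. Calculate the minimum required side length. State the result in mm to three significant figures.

Required P_cr = n·P = 3.6 × 293 = 1055 kN
L_e = K·L = 0.5 × 4.26 = 2.130 m
Required I = P_cr·L_e²/(π²E) = 1.055×10^6 × 2.130² / (π² × 1.22×10^11) = 3.974×10^-6 m⁴
I_req = 3.974×10^6 mm⁴
Solid square: I = a⁴/12  ⇒  a = (12I)^(1/4) = (12×3.974×10^6)^(1/4) = 83.1 mm

a ≈ 83.1 mm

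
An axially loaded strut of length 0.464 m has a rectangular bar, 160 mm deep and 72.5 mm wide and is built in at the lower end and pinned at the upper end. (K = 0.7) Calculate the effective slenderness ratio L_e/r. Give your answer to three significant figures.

λ ≈ 15.5

For a rectangle r_min = b/√12 = 72.5/√12 = 20.93 mm
L_e = K·L = 0.7 × 0.464 m = 0.3248 m = 324.80 mm
λ = L_e / r_min = 324.80 / 20.93 = 15.5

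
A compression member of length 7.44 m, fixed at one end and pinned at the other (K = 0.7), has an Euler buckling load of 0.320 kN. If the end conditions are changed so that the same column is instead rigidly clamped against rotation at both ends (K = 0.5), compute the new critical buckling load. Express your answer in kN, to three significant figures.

P_cr ≈ 0.627 kN

P_cr ∝ 1/K², so P_cr,new = P_cr,old × (K_old/K_new)² = 0.320 × (0.7/0.5)²
= 0.320 × 1.960 = 0.627 kN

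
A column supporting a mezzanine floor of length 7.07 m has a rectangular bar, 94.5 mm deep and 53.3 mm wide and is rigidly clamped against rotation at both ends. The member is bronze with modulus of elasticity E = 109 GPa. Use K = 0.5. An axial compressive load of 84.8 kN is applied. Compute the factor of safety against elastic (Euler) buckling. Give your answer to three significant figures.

n ≈ 1.21

Buckling occurs about the weak axis: I_min = h·b³/12 with b = 53.3 mm (the shorter side).
I_min = 94.5×53.3³/12 = 1.192×10^6 mm⁴
I = 1.192×10^6 mm⁴ = 1.192×10^-6 m⁴
Effective length L_e = K·L = 0.5 × 7.07 = 3.535 m
P_cr = π²EI / L_e² = π² × 109×10⁹ × 1.192×10^-6 / 3.535² = 1.027×10^5 N
Factor of safety n = P_cr / P = 102.65 / 84.8 = 1.21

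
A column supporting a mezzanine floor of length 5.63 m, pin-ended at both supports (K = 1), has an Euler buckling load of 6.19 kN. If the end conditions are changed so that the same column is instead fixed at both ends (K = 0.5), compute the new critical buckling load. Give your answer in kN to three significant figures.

P_cr ≈ 24.8 kN

P_cr ∝ 1/K², so P_cr,new = P_cr,old × (K_old/K_new)² = 6.19 × (1/0.5)²
= 6.19 × 4.000 = 24.8 kN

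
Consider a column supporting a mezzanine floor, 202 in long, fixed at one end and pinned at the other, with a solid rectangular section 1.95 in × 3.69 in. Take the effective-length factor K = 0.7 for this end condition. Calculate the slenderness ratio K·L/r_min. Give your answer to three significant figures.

λ ≈ 251

For a rectangle r_min = b/√12 = 1.95/√12 = 0.5629 in
L_e = K·L = 0.7 × 202 = 141.4 in
λ = L_e / r_min = 141.40 / 0.5629 = 251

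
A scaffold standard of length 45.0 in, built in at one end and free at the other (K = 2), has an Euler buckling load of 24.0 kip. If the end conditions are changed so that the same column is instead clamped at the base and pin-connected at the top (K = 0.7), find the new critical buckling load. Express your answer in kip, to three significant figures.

P_cr ≈ 196 kip

P_cr ∝ 1/K², so P_cr,new = P_cr,old × (K_old/K_new)² = 24.0 × (2/0.7)²
= 24.0 × 8.163 = 196 kip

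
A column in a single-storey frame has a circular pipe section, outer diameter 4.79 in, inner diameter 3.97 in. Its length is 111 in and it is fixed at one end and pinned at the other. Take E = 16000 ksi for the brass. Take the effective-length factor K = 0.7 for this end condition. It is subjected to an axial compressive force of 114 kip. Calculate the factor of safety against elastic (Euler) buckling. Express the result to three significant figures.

d_o = 4.79 in, d_i = 3.97 in
I = π(d_o⁴ − d_i⁴)/64 = π(4.79⁴ − 3.970⁴)/64 = 13.65 in⁴
Effective length L_e = K·L = 0.7 × 111 = 77.70 in
P_cr = π²EI / L_e² = π² × 16000×10³ × 13.65 / 77.70² = 3.570×10^5 lb
Factor of safety n = P_cr / P = 356.97 / 114 = 3.13

n ≈ 3.13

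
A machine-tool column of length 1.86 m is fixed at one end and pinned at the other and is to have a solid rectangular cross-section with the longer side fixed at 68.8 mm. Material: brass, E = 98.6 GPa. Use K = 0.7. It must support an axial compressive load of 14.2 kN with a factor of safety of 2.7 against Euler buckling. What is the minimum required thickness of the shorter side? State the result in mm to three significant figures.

Required P_cr = n·P = 2.7 × 14.2 = 38.34 kN
L_e = K·L = 0.7 × 1.86 = 1.302 m
Required I = P_cr·L_e²/(π²E) = 3.834×10^4 × 1.302² / (π² × 9.86×10^10) = 6.679×10^-8 m⁴
I_req = 6.679×10^4 mm⁴
Rectangle, weak axis: I_min = h·b³/12 with h = 68.8 mm fixed  ⇒  b = (12I/h)^(1/3) = 22.7 mm

b ≈ 22.7 mm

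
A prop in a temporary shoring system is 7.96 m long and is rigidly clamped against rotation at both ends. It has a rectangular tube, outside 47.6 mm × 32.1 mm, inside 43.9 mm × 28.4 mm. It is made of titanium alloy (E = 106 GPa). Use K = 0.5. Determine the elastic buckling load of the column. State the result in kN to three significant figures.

P_cr ≈ 3.13 kN

Weak-axis I_min = (h_o·b_o³ − h_i·b_i³)/12 with b_o = 32.1, b_i = 28.40 mm (shorter outer/inner sides).
I_min = (47.6×32.1³ − 43.90×28.40³)/12 = 4.740×10^4 mm⁴
I = 4.740×10^4 mm⁴ = 4.740×10^-8 m⁴
Effective length L_e = K·L = 0.5 × 7.96 = 3.980 m
P_cr = π²EI / L_e² = π² × 106×10⁹ × 4.740×10^-8 / 3.980² = 3.131×10^3 N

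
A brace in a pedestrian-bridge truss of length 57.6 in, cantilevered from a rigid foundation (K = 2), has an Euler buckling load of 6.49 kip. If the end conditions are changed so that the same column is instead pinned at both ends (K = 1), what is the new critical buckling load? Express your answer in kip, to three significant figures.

P_cr ∝ 1/K², so P_cr,new = P_cr,old × (K_old/K_new)² = 6.49 × (2/1)²
= 6.49 × 4.000 = 26.0 kip

P_cr ≈ 26.0 kip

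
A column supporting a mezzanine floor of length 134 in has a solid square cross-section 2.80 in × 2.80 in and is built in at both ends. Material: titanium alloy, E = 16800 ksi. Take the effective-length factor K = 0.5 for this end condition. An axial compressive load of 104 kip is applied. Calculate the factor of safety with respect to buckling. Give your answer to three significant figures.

I = a⁴/12 = 2.80⁴/12 = 5.122 in⁴
Effective length L_e = K·L = 0.5 × 134 = 67.00 in
P_cr = π²EI / L_e² = π² × 16800×10³ × 5.122 / 67.00² = 1.892×10^5 lb
Factor of safety n = P_cr / P = 189.20 / 104 = 1.82

n ≈ 1.82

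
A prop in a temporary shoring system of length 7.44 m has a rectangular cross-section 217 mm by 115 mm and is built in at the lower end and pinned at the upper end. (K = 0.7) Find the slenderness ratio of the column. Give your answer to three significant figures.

λ ≈ 157

Buckling occurs about the weak axis: I_min = h·b³/12 with b = 115 mm (the shorter side).
I_min = 217×115³/12 = 2.750×10^7 mm⁴
A = 2.495×10^4 mm²;  r_min = √(I/A) = √(2.750×10^7/2.495×10^4) = 33.20 mm
L_e = K·L = 0.7 × 7.44 m = 5.208 m = 5208.0 mm
λ = L_e / r_min = 5208.0 / 33.20 = 157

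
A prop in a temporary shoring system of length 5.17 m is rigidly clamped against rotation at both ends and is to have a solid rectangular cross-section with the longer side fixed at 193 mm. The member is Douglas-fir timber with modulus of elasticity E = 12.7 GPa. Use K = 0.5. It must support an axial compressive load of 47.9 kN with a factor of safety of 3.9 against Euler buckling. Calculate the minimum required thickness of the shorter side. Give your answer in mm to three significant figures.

b ≈ 85.2 mm

Required P_cr = n·P = 3.9 × 47.9 = 186.8 kN
L_e = K·L = 0.5 × 5.17 = 2.585 m
Required I = P_cr·L_e²/(π²E) = 1.868×10^5 × 2.585² / (π² × 1.27×10^10) = 9.959×10^-6 m⁴
I_req = 9.959×10^6 mm⁴
Rectangle, weak axis: I_min = h·b³/12 with h = 193 mm fixed  ⇒  b = (12I/h)^(1/3) = 85.2 mm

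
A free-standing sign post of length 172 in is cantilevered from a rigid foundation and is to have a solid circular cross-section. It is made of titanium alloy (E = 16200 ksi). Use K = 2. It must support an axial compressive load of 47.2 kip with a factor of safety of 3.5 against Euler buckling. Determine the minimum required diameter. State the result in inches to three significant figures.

Required P_cr = n·P = 3.5 × 47.2 = 165.2 kip
L_e = K·L = 2 × 172 = 344.0 in
Required I = P_cr·L_e²/(π²E) = 1.652×10^5 × 344.0² / (π² × 1.62×10^7) = 122.3 in⁴
Solid circle: I = πd⁴/64  ⇒  d = (64I/π)^(1/4) = (64×122.3/π)^(1/4) = 7.06 in

d ≈ 7.06 in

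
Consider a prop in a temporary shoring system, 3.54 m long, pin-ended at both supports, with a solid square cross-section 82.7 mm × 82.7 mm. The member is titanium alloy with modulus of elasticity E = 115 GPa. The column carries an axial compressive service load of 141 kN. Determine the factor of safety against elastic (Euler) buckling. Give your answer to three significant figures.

I = a⁴/12 = 82.7⁴/12 = 3.898×10^6 mm⁴
I = 3.898×10^6 mm⁴ = 3.898×10^-6 m⁴
Effective length L_e = K·L = 1 × 3.54 = 3.540 m
P_cr = π²EI / L_e² = π² × 115×10⁹ × 3.898×10^-6 / 3.540² = 3.530×10^5 N
Factor of safety n = P_cr / P = 353.05 / 141 = 2.50

n ≈ 2.50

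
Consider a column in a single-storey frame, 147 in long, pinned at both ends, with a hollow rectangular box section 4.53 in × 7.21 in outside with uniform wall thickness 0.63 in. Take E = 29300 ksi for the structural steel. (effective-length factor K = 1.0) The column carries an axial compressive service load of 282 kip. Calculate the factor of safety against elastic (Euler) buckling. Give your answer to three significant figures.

Inner dimensions: h_i = 7.21 − 2×0.63 = 5.950 in, b_i = 4.53 − 2×0.63 = 3.270 in
Weak-axis I_min = (h_o·b_o³ − h_i·b_i³)/12 with b_o = 4.53, b_i = 3.270 in (shorter outer/inner sides).
I_min = (7.21×4.53³ − 5.950×3.270³)/12 = 38.52 in⁴
Effective length L_e = K·L = 1 × 147 = 147.0 in
P_cr = π²EI / L_e² = π² × 29300×10³ × 38.52 / 147.0² = 5.154×10^5 lb
Factor of safety n = P_cr / P = 515.44 / 282 = 1.83

n ≈ 1.83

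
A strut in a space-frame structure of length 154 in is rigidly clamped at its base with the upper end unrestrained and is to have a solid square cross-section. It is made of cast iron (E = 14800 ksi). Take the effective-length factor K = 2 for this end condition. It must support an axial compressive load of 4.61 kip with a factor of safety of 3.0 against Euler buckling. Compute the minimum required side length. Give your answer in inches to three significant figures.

Required P_cr = n·P = 3.0 × 4.61 = 13.83 kip
L_e = K·L = 2 × 154 = 308.0 in
Required I = P_cr·L_e²/(π²E) = 1.383×10^4 × 308.0² / (π² × 1.48×10^7) = 8.982 in⁴
Solid square: I = a⁴/12  ⇒  a = (12I)^(1/4) = (12×8.982)^(1/4) = 3.22 in

a ≈ 3.22 in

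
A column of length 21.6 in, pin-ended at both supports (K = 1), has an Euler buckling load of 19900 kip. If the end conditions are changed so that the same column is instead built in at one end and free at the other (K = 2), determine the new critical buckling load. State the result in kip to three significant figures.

P_cr ≈ 4980 kip

P_cr ∝ 1/K², so P_cr,new = P_cr,old × (K_old/K_new)² = 19900 × (1/2)²
= 19900 × 0.2500 = 4980 kip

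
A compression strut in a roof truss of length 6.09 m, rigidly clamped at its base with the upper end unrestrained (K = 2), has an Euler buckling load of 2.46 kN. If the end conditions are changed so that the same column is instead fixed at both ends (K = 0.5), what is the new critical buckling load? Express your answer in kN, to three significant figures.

P_cr ∝ 1/K², so P_cr,new = P_cr,old × (K_old/K_new)² = 2.46 × (2/0.5)²
= 2.46 × 16.00 = 39.4 kN

P_cr ≈ 39.4 kN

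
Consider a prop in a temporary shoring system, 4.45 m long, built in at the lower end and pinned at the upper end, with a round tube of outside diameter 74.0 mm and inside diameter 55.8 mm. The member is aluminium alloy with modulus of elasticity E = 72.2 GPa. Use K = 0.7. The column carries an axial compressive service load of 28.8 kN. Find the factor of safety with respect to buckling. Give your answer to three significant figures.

n ≈ 2.54

d_o = 74.0 mm, d_i = 55.8 mm
I = π(d_o⁴ − d_i⁴)/64 = π(74.0⁴ − 55.80⁴)/64 = 9.961×10^5 mm⁴
I = 9.961×10^5 mm⁴ = 9.961×10^-7 m⁴
Effective length L_e = K·L = 0.7 × 4.45 = 3.115 m
P_cr = π²EI / L_e² = π² × 72.2×10⁹ × 9.961×10^-7 / 3.115² = 7.315×10^4 N
Factor of safety n = P_cr / P = 73.150 / 28.8 = 2.54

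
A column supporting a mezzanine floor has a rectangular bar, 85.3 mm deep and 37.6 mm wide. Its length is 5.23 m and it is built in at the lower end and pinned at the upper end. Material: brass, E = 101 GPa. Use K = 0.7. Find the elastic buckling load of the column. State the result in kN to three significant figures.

Buckling occurs about the weak axis: I_min = h·b³/12 with b = 37.6 mm (the shorter side).
I_min = 85.3×37.6³/12 = 3.779×10^5 mm⁴
I = 3.779×10^5 mm⁴ = 3.779×10^-7 m⁴
Effective length L_e = K·L = 0.7 × 5.23 = 3.661 m
P_cr = π²EI / L_e² = π² × 101×10⁹ × 3.779×10^-7 / 3.661² = 2.810×10^4 N

P_cr ≈ 28.1 kN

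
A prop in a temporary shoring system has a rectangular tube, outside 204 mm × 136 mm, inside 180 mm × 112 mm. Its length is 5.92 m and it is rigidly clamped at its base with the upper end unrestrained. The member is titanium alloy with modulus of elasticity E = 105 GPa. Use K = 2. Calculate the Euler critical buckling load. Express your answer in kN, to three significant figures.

P_cr ≈ 160 kN

Weak-axis I_min = (h_o·b_o³ − h_i·b_i³)/12 with b_o = 136, b_i = 112.0 mm (shorter outer/inner sides).
I_min = (204×136³ − 180.0×112.0³)/12 = 2.169×10^7 mm⁴
I = 2.169×10^7 mm⁴ = 2.169×10^-5 m⁴
Effective length L_e = K·L = 2 × 5.92 = 11.84 m
P_cr = π²EI / L_e² = π² × 105×10⁹ × 2.169×10^-5 / 11.84² = 1.603×10^5 N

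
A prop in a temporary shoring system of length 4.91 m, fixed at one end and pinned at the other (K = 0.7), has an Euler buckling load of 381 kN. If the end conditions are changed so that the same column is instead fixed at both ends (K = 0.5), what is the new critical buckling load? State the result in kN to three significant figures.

P_cr ≈ 747 kN

P_cr ∝ 1/K², so P_cr,new = P_cr,old × (K_old/K_new)² = 381 × (0.7/0.5)²
= 381 × 1.960 = 747 kN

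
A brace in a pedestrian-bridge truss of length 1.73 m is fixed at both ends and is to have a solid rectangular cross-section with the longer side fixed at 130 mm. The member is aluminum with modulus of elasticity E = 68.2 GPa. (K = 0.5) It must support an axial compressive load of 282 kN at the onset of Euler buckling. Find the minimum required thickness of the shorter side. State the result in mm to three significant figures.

b ≈ 30.7 mm

L_e = K·L = 0.5 × 1.73 = 0.8650 m
Required I = P_cr·L_e²/(π²E) = 2.820×10^5 × 0.8650² / (π² × 6.82×10^10) = 3.135×10^-7 m⁴
I_req = 3.135×10^5 mm⁴
Rectangle, weak axis: I_min = h·b³/12 with h = 130 mm fixed  ⇒  b = (12I/h)^(1/3) = 30.7 mm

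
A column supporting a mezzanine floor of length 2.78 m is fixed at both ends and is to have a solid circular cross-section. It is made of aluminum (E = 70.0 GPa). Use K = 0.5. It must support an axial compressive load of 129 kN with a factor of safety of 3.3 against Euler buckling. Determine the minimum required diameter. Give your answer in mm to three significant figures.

Required P_cr = n·P = 3.3 × 129 = 425.7 kN
L_e = K·L = 0.5 × 2.78 = 1.390 m
Required I = P_cr·L_e²/(π²E) = 4.257×10^5 × 1.390² / (π² × 7.00×10^10) = 1.191×10^-6 m⁴
I_req = 1.191×10^6 mm⁴
Solid circle: I = πd⁴/64  ⇒  d = (64I/π)^(1/4) = (64×1.191×10^6/π)^(1/4) = 70.2 mm

d ≈ 70.2 mm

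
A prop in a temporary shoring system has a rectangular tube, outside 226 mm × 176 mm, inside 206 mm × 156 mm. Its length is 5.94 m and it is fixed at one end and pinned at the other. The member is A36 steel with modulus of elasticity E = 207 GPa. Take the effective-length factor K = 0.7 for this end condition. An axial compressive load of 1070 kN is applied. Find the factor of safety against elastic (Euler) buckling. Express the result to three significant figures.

Weak-axis I_min = (h_o·b_o³ − h_i·b_i³)/12 with b_o = 176, b_i = 156.0 mm (shorter outer/inner sides).
I_min = (226×176³ − 206.0×156.0³)/12 = 3.750×10^7 mm⁴
I = 3.750×10^7 mm⁴ = 3.750×10^-5 m⁴
Effective length L_e = K·L = 0.7 × 5.94 = 4.158 m
P_cr = π²EI / L_e² = π² × 207×10⁹ × 3.750×10^-5 / 4.158² = 4.432×10^6 N
Factor of safety n = P_cr / P = 4431.7 / 1070 = 4.14

n ≈ 4.14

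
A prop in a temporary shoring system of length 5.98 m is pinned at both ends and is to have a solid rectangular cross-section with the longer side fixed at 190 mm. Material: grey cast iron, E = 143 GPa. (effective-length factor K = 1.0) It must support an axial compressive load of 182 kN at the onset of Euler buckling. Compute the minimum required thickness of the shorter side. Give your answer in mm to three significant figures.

L_e = K·L = 1 × 5.98 = 5.980 m
Required I = P_cr·L_e²/(π²E) = 1.820×10^5 × 5.980² / (π² × 1.43×10^11) = 4.611×10^-6 m⁴
I_req = 4.611×10^6 mm⁴
Rectangle, weak axis: I_min = h·b³/12 with h = 190 mm fixed  ⇒  b = (12I/h)^(1/3) = 66.3 mm

b ≈ 66.3 mm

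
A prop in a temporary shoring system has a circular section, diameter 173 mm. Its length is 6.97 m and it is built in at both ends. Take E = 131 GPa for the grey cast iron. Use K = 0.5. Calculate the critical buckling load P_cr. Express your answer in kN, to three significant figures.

P_cr ≈ 4680 kN

I = πd⁴/64 = π×173⁴/64 = 4.397×10^7 mm⁴
I = 4.397×10^7 mm⁴ = 4.397×10^-5 m⁴
Effective length L_e = K·L = 0.5 × 6.97 = 3.485 m
P_cr = π²EI / L_e² = π² × 131×10⁹ × 4.397×10^-5 / 3.485² = 4.681×10^6 N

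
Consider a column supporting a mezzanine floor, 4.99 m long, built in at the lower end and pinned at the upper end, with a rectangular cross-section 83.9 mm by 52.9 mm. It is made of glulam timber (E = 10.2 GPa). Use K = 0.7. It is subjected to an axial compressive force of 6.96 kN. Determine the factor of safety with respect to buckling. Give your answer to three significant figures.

n ≈ 1.23

Buckling occurs about the weak axis: I_min = h·b³/12 with b = 52.9 mm (the shorter side).
I_min = 83.9×52.9³/12 = 1.035×10^6 mm⁴
I = 1.035×10^6 mm⁴ = 1.035×10^-6 m⁴
Effective length L_e = K·L = 0.7 × 4.99 = 3.493 m
P_cr = π²EI / L_e² = π² × 10.2×10⁹ × 1.035×10^-6 / 3.493² = 8.540×10^3 N
Factor of safety n = P_cr / P = 8.5399 / 6.96 = 1.23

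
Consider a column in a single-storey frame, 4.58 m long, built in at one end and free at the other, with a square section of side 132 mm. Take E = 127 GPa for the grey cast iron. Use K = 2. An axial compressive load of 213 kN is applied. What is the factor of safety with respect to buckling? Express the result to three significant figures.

I = a⁴/12 = 132⁴/12 = 2.530×10^7 mm⁴
I = 2.530×10^7 mm⁴ = 2.530×10^-5 m⁴
Effective length L_e = K·L = 2 × 4.58 = 9.160 m
P_cr = π²EI / L_e² = π² × 127×10⁹ × 2.530×10^-5 / 9.160² = 3.779×10^5 N
Factor of safety n = P_cr / P = 377.94 / 213 = 1.77

n ≈ 1.77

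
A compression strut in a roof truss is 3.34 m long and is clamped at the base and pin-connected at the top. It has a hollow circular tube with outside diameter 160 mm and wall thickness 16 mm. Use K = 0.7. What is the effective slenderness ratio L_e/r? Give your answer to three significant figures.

Inner diameter d_i = 160 − 2×16 = 128.0 mm
I = π(d_o⁴ − d_i⁴)/64 = π(160⁴ − 128.0⁴)/64 = 1.899×10^7 mm⁴
A = 7.238×10^3 mm²;  r_min = √(I/A) = √(1.899×10^7/7.238×10^3) = 51.22 mm
L_e = K·L = 0.7 × 3.34 m = 2.338 m = 2338.0 mm
λ = L_e / r_min = 2338.0 / 51.22 = 45.6

λ ≈ 45.6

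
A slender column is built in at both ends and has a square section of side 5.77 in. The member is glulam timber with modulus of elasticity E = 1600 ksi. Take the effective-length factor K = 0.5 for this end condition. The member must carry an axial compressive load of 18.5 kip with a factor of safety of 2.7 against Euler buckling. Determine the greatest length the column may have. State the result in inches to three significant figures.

I = a⁴/12 = 5.77⁴/12 = 92.37 in⁴
Required critical load P_cr = n·P = 2.7 × 18.5 = 49.95 kip = 4.995×10^4 lb
From P_cr = π²EI/(K·L)²:  L = (1/K)·√(π²EI/P_cr) = (1/0.5)·√(π²×1.60×10^6×92.37/4.995×10^4)
L = 342 in

L_max ≈ 342 in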